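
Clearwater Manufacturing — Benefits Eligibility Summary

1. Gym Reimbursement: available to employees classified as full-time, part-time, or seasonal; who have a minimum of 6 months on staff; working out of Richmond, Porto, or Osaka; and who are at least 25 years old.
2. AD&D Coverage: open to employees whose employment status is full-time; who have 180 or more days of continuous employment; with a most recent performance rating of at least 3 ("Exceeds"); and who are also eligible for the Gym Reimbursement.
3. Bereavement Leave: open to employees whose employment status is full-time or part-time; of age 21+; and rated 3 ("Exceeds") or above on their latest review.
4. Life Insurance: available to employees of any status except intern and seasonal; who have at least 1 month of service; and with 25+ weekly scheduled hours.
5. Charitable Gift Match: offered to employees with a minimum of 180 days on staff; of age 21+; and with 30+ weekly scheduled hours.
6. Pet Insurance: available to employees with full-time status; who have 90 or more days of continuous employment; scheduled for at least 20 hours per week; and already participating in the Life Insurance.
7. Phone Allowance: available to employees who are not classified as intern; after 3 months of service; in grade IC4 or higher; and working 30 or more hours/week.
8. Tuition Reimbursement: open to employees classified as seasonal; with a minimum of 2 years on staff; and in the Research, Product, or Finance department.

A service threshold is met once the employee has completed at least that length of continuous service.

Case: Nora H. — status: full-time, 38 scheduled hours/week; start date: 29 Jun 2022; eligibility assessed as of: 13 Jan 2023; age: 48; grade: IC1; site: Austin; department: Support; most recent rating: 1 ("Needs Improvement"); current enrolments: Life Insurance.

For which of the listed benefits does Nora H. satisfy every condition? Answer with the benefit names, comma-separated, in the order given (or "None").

Service from 29 Jun 2022 to 13 Jan 2023: 198 days.
Gym Reimbursement — status full-time ✓; service 198 days ≥ 6 months (≈180 days) ✓; site Austin ✗ (not Richmond, Porto, or Osaka) → not eligible.
AD&D Coverage — status full-time ✓; service 198 days ≥ 180 days ✓; rating 1 < 3 ✗ → not eligible.
Bereavement Leave — status full-time ✓; age 48 ≥ 21 ✓; rating 1 < 3 ✗ → not eligible.
Life Insurance — status full-time ✓ (not excluded); service 198 days ≥ 1 month (≈30 days) ✓; 38 hrs/wk ≥ 25 ✓ → eligible.
Charitable Gift Match — service 198 days ≥ 180 days ✓; age 48 ≥ 21 ✓; 38 hrs/wk ≥ 30 ✓ → eligible.
Pet Insurance — status full-time ✓; service 198 days ≥ 90 days ✓; 38 hrs/wk ≥ 20 ✓; enrolled in Life Insurance ✓ → eligible.
Phone Allowance — status full-time ✓ (not excluded); service 198 days ≥ 3 months (≈90 days) ✓; grade IC1 < IC4 ✗ → not eligible.
Tuition Reimbursement — status full-time ✗ (requires seasonal) → not eligible.

Life Insurance, Charitable Gift Match, Pet Insurance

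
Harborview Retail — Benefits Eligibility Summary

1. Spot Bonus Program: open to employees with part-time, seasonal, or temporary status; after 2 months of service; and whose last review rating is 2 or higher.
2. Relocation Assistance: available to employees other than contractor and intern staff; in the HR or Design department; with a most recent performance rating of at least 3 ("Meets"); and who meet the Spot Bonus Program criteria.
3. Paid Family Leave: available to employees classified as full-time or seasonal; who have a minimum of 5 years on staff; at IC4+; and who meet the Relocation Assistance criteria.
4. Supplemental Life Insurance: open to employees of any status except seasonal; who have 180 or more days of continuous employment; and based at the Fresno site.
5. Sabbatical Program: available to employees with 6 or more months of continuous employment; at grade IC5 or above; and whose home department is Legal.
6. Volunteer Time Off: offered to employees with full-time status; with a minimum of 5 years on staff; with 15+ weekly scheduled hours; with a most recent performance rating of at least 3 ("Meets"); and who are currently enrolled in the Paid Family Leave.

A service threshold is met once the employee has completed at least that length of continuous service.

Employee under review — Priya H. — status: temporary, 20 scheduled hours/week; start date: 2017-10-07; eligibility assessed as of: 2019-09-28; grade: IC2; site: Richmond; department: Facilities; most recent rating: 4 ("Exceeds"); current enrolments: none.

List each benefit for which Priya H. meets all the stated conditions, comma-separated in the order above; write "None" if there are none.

Spot Bonus Program

Service from 2017-10-07 to 2019-09-28: 721 days.
Spot Bonus Program — status temporary ✓; service 721 days ≥ 2 months (≈60 days) ✓; rating 4 ≥ 2 ✓ → eligible.
Relocation Assistance — status temporary ✓ (not excluded); dept Facilities ✗ → not eligible.
Paid Family Leave — status temporary ✗ (requires full-time or seasonal) → not eligible.
Supplemental Life Insurance — status temporary ✓ (not excluded); service 721 days ≥ 180 days ✓; site Richmond ✗ (not Fresno) → not eligible.
Sabbatical Program — service 721 days ≥ 6 months (≈180 days) ✓; grade IC2 < IC5 ✗ → not eligible.
Volunteer Time Off — status temporary ✗ (requires full-time) → not eligible.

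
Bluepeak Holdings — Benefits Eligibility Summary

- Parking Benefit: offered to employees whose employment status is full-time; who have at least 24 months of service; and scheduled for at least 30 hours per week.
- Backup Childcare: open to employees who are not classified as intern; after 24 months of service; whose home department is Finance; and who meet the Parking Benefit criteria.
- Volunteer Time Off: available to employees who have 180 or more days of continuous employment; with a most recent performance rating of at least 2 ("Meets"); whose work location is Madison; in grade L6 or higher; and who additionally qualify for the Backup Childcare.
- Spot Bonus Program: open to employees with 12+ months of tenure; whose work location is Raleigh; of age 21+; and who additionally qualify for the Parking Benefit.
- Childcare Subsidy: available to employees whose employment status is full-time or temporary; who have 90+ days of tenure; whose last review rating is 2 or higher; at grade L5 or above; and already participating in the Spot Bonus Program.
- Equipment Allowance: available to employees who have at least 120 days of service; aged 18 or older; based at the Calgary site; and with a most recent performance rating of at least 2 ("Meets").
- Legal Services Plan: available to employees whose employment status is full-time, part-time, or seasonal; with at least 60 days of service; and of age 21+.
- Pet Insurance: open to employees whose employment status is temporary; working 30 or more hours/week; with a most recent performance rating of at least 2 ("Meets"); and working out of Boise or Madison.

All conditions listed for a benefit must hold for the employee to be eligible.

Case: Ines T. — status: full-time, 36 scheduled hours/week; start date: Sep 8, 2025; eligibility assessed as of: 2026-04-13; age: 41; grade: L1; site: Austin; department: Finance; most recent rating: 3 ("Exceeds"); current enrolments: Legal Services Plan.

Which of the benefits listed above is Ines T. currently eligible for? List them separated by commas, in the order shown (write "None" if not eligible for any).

Legal Services Plan

Service from Sep 8, 2025 to 2026-04-13: 217 days.
Parking Benefit — status full-time ✓; service 217 days < 24 months (≈720 days) ✗ → not eligible.
Backup Childcare — status full-time ✓ (not excluded); service 217 days < 24 months (≈720 days) ✗ → not eligible.
Volunteer Time Off — service 217 days ≥ 180 days ✓; rating 3 ≥ 2 ✓; site Austin ✗ (not Madison) → not eligible.
Spot Bonus Program — service 217 days < 12 months (≈360 days) ✗ → not eligible.
Childcare Subsidy — status full-time ✓; service 217 days ≥ 90 days ✓; rating 3 ≥ 2 ✓; grade L1 < L5 ✗ → not eligible.
Equipment Allowance — service 217 days ≥ 120 days ✓; age 41 ≥ 18 ✓; site Austin ✗ (not Calgary) → not eligible.
Legal Services Plan — status full-time ✓; service 217 days ≥ 60 days ✓; age 41 ≥ 21 ✓ → eligible.
Pet Insurance — status full-time ✗ (requires temporary) → not eligible.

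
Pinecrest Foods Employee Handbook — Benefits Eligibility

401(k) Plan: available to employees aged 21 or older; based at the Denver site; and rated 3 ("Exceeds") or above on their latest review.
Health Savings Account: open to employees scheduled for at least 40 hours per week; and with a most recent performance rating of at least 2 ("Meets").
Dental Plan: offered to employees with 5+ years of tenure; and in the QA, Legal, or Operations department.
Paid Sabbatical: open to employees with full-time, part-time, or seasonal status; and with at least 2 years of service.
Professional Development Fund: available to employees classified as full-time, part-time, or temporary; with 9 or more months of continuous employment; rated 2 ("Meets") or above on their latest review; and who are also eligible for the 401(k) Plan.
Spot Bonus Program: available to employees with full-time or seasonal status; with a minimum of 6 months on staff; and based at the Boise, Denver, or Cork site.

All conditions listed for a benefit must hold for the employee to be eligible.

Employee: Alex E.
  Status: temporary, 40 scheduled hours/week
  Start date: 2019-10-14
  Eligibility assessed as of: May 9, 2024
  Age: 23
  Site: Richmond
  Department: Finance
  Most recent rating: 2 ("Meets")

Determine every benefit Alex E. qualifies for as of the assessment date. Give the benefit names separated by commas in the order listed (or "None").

Health Savings Account

Service from 2019-10-14 to May 9, 2024: 1669 days.
401(k) Plan — age 23 ≥ 21 ✓; site Richmond ✗ (not Denver) → not eligible.
Health Savings Account — 40 hrs/wk ≥ 40 ✓; rating 2 ≥ 2 ✓ → eligible.
Dental Plan — service 1669 days < 5 years (≈1825 days) ✗ → not eligible.
Paid Sabbatical — status temporary ✗ (requires full-time, part-time, or seasonal) → not eligible.
Professional Development Fund — status temporary ✓; service 1669 days ≥ 9 months (≈270 days) ✓; rating 2 ≥ 2 ✓; not eligible for 401(k) Plan ✗ → not eligible.
Spot Bonus Program — status temporary ✗ (requires full-time or seasonal) → not eligible.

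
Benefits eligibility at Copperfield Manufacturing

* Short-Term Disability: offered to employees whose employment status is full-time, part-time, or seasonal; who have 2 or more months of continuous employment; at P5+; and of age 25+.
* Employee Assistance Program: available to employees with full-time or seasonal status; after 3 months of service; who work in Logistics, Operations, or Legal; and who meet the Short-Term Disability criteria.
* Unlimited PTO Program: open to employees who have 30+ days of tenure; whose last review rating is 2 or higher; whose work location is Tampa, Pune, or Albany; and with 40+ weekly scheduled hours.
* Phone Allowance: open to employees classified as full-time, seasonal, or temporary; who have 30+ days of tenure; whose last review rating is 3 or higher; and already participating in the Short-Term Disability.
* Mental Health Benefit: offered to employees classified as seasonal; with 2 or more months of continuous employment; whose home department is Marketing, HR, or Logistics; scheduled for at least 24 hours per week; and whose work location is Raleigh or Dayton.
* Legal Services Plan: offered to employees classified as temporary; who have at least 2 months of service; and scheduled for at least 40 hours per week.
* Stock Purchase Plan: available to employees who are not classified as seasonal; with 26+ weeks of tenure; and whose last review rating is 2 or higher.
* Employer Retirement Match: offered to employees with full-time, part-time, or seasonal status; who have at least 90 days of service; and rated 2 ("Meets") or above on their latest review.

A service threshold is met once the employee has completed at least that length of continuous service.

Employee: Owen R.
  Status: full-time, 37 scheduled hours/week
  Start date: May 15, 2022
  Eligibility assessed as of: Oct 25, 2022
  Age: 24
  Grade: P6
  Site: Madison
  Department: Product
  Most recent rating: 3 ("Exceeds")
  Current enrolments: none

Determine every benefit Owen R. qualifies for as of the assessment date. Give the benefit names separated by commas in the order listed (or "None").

Employer Retirement Match

Service from May 15, 2022 to Oct 25, 2022: 163 days.
Short-Term Disability — status full-time ✓; service 163 days ≥ 2 months (≈60 days) ✓; grade P6 ≥ P5 ✓; age 24 < 25 ✗ → not eligible.
Employee Assistance Program — status full-time ✓; service 163 days ≥ 3 months (≈90 days) ✓; dept Product ✗ → not eligible.
Unlimited PTO Program — service 163 days ≥ 30 days ✓; rating 3 ≥ 2 ✓; site Madison ✗ (not Tampa, Pune, or Albany) → not eligible.
Phone Allowance — status full-time ✓; service 163 days ≥ 30 days ✓; rating 3 ≥ 3 ✓; not enrolled in Short-Term Disability ✗ → not eligible.
Mental Health Benefit — status full-time ✗ (requires seasonal) → not eligible.
Legal Services Plan — status full-time ✗ (requires temporary) → not eligible.
Stock Purchase Plan — status full-time ✓ (not excluded); service 163 days < 26 weeks (≈182 days) ✗ → not eligible.
Employer Retirement Match — status full-time ✓; service 163 days ≥ 90 days ✓; rating 3 ≥ 2 ✓ → eligible.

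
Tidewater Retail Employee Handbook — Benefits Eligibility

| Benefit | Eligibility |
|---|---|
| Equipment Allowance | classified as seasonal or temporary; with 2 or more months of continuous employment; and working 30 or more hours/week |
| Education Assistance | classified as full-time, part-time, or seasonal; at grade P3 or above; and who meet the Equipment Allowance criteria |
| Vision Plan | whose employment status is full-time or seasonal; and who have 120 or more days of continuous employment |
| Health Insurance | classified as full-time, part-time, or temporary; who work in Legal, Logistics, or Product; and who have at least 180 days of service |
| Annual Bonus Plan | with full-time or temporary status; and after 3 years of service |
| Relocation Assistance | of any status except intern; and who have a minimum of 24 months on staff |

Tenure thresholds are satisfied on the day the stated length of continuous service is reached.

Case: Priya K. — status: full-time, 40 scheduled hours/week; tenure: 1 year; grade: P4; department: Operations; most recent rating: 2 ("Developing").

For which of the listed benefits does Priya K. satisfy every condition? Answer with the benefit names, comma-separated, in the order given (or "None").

Vision Plan

Equipment Allowance — status full-time ✗ (requires seasonal or temporary) → not eligible.
Education Assistance — status full-time ✓; grade P4 ≥ P3 ✓; not eligible for Equipment Allowance ✗ → not eligible.
Vision Plan — status full-time ✓; service 1 year ≥ 120 days ✓ → eligible.
Health Insurance — status full-time ✓; dept Operations ✗ → not eligible.
Annual Bonus Plan — status full-time ✓; service 1 year < 3 years ✗ → not eligible.
Relocation Assistance — status full-time ✓ (not excluded); service 1 year < 24 months (≈720 days) ✗ → not eligible.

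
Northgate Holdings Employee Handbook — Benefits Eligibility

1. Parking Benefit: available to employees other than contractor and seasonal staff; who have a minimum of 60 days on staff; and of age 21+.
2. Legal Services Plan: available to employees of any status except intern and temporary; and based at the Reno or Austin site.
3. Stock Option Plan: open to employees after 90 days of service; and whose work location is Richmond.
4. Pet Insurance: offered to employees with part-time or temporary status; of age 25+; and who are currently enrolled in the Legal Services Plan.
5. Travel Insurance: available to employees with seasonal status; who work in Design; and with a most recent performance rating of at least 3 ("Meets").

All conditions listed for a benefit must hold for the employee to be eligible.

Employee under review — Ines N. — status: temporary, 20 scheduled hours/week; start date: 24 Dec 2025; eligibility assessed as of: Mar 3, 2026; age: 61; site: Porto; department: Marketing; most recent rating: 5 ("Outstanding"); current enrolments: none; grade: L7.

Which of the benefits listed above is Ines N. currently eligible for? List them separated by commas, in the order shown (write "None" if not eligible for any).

Service from 24 Dec 2025 to Mar 3, 2026: 69 days.
Parking Benefit — status temporary ✓ (not excluded); service 69 days ≥ 60 days ✓; age 61 ≥ 21 ✓ → eligible.
Legal Services Plan — status temporary ✗ (excluded) → not eligible.
Stock Option Plan — service 69 days < 90 days ✗ → not eligible.
Pet Insurance — status temporary ✓; age 61 ≥ 25 ✓; not enrolled in Legal Services Plan ✗ → not eligible.
Travel Insurance — status temporary ✗ (requires seasonal) → not eligible.

Parking Benefit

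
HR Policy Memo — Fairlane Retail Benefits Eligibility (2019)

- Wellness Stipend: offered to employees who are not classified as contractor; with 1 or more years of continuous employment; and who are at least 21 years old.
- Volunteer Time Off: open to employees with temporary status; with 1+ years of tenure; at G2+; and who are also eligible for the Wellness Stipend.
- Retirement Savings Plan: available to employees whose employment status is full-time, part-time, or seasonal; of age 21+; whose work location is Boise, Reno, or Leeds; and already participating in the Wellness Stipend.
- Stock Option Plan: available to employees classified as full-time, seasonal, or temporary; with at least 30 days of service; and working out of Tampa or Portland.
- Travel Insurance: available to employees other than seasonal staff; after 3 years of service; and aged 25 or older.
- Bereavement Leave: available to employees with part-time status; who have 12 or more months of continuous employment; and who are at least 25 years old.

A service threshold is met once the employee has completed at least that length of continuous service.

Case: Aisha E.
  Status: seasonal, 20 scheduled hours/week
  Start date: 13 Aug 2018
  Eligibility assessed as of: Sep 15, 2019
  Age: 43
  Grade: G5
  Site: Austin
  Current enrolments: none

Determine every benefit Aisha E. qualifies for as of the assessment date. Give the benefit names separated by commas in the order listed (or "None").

Service from 13 Aug 2018 to Sep 15, 2019: 398 days.
Wellness Stipend — status seasonal ✓ (not excluded); service 398 days ≥ 1 year (≈365 days) ✓; age 43 ≥ 21 ✓ → eligible.
Volunteer Time Off — status seasonal ✗ (requires temporary) → not eligible.
Retirement Savings Plan — status seasonal ✓; age 43 ≥ 21 ✓; site Austin ✗ (not Boise, Reno, or Leeds) → not eligible.
Stock Option Plan — status seasonal ✓; service 398 days ≥ 30 days ✓; site Austin ✗ (not Tampa or Portland) → not eligible.
Travel Insurance — status seasonal ✗ (excluded) → not eligible.
Bereavement Leave — status seasonal ✗ (requires part-time) → not eligible.

Wellness Stipend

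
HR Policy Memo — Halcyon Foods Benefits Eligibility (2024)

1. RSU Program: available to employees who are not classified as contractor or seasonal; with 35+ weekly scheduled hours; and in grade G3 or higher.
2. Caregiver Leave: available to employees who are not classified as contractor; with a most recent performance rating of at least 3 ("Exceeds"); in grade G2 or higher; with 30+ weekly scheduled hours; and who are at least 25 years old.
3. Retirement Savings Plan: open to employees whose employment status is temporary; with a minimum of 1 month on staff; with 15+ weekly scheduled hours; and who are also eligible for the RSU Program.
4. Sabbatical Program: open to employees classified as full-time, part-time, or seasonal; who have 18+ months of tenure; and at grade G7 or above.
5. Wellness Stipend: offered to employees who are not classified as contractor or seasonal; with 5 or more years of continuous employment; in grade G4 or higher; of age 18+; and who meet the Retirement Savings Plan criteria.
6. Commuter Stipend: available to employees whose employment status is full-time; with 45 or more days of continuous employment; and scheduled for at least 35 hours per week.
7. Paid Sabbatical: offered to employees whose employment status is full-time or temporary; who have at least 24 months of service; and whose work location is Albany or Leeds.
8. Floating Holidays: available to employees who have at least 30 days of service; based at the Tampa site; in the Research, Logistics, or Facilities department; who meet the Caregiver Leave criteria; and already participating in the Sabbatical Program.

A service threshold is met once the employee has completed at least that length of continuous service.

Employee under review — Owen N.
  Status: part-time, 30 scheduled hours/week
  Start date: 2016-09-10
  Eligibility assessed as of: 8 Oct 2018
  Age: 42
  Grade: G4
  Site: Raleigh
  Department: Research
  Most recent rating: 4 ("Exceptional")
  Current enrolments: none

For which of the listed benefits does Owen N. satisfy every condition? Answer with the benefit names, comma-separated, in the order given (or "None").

Caregiver Leave

Service from 2016-09-10 to 8 Oct 2018: 758 days.
RSU Program — status part-time ✓ (not excluded); 30 hrs/wk < 35 ✗ → not eligible.
Caregiver Leave — status part-time ✓ (not excluded); rating 4 ≥ 3 ✓; grade G4 ≥ G2 ✓; 30 hrs/wk ≥ 30 ✓; age 42 ≥ 25 ✓ → eligible.
Retirement Savings Plan — status part-time ✗ (requires temporary) → not eligible.
Sabbatical Program — status part-time ✓; service 758 days ≥ 18 months (≈540 days) ✓; grade G4 < G7 ✗ → not eligible.
Wellness Stipend — status part-time ✓ (not excluded); service 758 days < 5 years (≈1825 days) ✗ → not eligible.
Commuter Stipend — status part-time ✗ (requires full-time) → not eligible.
Paid Sabbatical — status part-time ✗ (requires full-time or temporary) → not eligible.
Floating Holidays — service 758 days ≥ 30 days ✓; site Raleigh ✗ (not Tampa) → not eligible.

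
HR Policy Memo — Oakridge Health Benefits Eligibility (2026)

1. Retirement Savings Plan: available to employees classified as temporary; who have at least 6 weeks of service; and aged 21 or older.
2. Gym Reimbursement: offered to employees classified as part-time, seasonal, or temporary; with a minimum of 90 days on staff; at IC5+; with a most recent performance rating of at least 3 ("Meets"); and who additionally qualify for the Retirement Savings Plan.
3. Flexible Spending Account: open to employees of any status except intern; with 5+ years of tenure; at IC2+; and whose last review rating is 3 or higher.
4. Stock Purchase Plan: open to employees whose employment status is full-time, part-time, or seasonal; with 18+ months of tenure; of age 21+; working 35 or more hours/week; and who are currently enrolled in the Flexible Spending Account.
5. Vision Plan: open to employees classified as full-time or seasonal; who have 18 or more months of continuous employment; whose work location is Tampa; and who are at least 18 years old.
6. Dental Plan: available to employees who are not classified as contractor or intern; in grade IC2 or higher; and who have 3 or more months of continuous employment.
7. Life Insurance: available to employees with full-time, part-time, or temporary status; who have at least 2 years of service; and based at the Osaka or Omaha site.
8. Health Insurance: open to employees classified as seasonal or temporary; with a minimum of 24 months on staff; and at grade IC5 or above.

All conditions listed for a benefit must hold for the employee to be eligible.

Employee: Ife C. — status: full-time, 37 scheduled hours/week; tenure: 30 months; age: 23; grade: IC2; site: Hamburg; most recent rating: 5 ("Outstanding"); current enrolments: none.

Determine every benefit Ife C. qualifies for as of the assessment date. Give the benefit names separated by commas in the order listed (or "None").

Retirement Savings Plan — status full-time ✗ (requires temporary) → not eligible.
Gym Reimbursement — status full-time ✗ (requires part-time, seasonal, or temporary) → not eligible.
Flexible Spending Account — status full-time ✓ (not excluded); service 30 months < 5 years (≈1825 days) ✗ → not eligible.
Stock Purchase Plan — status full-time ✓; service 30 months ≥ 18 months ✓; age 23 ≥ 21 ✓; 37 hrs/wk ≥ 35 ✓; not enrolled in Flexible Spending Account ✗ → not eligible.
Vision Plan — status full-time ✓; service 30 months ≥ 18 months ✓; site Hamburg ✗ (not Tampa) → not eligible.
Dental Plan — status full-time ✓ (not excluded); grade IC2 ≥ IC2 ✓; service 30 months ≥ 3 months ✓ → eligible.
Life Insurance — status full-time ✓; service 30 months ≥ 2 years (≈730 days) ✓; site Hamburg ✗ (not Osaka or Omaha) → not eligible.
Health Insurance — status full-time ✗ (requires seasonal or temporary) → not eligible.

Dental Plan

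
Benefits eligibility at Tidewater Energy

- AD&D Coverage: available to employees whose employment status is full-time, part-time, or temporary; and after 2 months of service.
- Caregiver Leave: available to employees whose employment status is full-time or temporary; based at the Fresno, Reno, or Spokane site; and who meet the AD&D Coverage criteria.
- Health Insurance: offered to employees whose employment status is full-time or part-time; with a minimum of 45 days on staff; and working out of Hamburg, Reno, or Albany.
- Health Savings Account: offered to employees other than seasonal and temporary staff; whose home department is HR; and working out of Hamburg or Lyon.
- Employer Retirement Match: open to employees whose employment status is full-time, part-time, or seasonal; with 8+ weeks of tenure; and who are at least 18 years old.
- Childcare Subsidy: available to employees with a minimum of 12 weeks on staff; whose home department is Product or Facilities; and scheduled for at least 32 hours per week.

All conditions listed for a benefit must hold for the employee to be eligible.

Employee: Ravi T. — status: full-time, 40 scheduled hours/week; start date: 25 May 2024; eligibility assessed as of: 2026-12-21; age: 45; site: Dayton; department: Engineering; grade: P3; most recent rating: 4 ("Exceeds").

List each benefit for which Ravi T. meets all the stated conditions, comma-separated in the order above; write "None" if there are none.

Service from 25 May 2024 to 2026-12-21: 940 days.
AD&D Coverage — status full-time ✓; service 940 days ≥ 2 months (≈60 days) ✓ → eligible.
Caregiver Leave — status full-time ✓; site Dayton ✗ (not Fresno, Reno, or Spokane) → not eligible.
Health Insurance — status full-time ✓; service 940 days ≥ 45 days ✓; site Dayton ✗ (not Hamburg, Reno, or Albany) → not eligible.
Health Savings Account — status full-time ✓ (not excluded); dept Engineering ✗ → not eligible.
Employer Retirement Match — status full-time ✓; service 940 days ≥ 8 weeks (≈56 days) ✓; age 45 ≥ 18 ✓ → eligible.
Childcare Subsidy — service 940 days ≥ 12 weeks (≈84 days) ✓; dept Engineering ✗ → not eligible.

AD&D Coverage, Employer Retirement Match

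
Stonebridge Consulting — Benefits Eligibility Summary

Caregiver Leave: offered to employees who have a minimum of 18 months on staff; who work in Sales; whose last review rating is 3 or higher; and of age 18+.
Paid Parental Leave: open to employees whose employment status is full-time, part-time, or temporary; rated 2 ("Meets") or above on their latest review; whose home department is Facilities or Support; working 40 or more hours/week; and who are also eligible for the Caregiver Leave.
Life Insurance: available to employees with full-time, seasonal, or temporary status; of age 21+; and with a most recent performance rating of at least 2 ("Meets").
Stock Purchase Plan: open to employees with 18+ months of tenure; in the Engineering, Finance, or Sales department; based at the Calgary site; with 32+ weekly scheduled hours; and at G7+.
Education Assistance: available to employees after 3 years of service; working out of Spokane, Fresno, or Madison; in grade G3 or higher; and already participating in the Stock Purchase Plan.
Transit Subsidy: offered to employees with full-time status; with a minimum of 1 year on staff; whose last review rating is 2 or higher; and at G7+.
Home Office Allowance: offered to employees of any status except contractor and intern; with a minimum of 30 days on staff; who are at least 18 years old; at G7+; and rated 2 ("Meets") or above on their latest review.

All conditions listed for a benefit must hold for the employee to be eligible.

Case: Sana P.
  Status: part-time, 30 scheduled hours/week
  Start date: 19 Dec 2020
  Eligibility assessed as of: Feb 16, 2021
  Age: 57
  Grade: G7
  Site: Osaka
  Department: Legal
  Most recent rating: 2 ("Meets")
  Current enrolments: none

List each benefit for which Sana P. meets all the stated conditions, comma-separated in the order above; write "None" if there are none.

Service from 19 Dec 2020 to Feb 16, 2021: 59 days.
Caregiver Leave — service 59 days < 18 months (≈540 days) ✗ → not eligible.
Paid Parental Leave — status part-time ✓; rating 2 ≥ 2 ✓; dept Legal ✗ → not eligible.
Life Insurance — status part-time ✗ (requires full-time, seasonal, or temporary) → not eligible.
Stock Purchase Plan — service 59 days < 18 months (≈540 days) ✗ → not eligible.
Education Assistance — service 59 days < 3 years (≈1095 days) ✗ → not eligible.
Transit Subsidy — status part-time ✗ (requires full-time) → not eligible.
Home Office Allowance — status part-time ✓ (not excluded); service 59 days ≥ 30 days ✓; age 57 ≥ 18 ✓; grade G7 ≥ G7 ✓; rating 2 ≥ 2 ✓ → eligible.

Home Office Allowance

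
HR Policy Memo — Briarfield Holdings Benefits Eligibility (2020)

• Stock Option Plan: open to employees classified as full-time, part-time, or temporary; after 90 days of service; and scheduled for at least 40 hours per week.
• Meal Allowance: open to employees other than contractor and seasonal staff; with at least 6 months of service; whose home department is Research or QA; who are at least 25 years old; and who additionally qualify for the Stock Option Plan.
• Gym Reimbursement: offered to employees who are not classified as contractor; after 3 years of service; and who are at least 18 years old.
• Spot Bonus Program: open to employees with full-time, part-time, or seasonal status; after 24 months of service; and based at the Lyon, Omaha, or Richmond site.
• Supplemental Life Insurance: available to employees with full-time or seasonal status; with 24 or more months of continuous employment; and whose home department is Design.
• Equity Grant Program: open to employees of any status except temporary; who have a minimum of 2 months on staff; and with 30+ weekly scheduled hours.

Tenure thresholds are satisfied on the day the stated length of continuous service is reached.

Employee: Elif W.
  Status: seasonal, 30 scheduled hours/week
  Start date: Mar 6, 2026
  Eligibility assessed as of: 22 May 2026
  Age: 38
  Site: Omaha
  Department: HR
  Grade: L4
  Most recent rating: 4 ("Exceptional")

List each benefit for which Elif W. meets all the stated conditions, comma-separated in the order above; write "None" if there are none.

Service from Mar 6, 2026 to 22 May 2026: 77 days.
Stock Option Plan — status seasonal ✗ (requires full-time, part-time, or temporary) → not eligible.
Meal Allowance — status seasonal ✗ (excluded) → not eligible.
Gym Reimbursement — status seasonal ✓ (not excluded); service 77 days < 3 years (≈1095 days) ✗ → not eligible.
Spot Bonus Program — status seasonal ✓; service 77 days < 24 months (≈720 days) ✗ → not eligible.
Supplemental Life Insurance — status seasonal ✓; service 77 days < 24 months (≈720 days) ✗ → not eligible.
Equity Grant Program — status seasonal ✓ (not excluded); service 77 days ≥ 2 months (≈60 days) ✓; 30 hrs/wk ≥ 30 ✓ → eligible.

Equity Grant Program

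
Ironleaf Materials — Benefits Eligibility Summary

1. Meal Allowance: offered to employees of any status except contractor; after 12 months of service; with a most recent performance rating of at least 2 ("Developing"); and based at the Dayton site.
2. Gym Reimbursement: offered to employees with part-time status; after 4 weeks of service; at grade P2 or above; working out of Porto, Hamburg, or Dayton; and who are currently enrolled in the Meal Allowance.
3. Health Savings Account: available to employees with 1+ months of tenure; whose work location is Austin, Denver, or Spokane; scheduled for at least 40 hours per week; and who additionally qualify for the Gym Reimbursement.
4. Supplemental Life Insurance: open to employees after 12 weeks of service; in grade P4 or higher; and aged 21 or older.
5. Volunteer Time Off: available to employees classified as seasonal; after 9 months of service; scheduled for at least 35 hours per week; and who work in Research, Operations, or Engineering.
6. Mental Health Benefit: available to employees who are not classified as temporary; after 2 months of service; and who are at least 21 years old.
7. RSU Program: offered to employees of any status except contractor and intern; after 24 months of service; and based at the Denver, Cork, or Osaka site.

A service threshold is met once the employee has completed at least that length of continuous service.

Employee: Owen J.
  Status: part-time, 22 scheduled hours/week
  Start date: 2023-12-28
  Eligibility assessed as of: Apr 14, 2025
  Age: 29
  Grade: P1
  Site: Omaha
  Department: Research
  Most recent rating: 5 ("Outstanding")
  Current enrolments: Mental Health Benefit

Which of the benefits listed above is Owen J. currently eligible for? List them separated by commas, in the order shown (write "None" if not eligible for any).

Mental Health Benefit

Service from 2023-12-28 to Apr 14, 2025: 473 days.
Meal Allowance — status part-time ✓ (not excluded); service 473 days ≥ 12 months (≈360 days) ✓; rating 5 ≥ 2 ✓; site Omaha ✗ (not Dayton) → not eligible.
Gym Reimbursement — status part-time ✓; service 473 days ≥ 4 weeks (≈28 days) ✓; grade P1 < P2 ✗ → not eligible.
Health Savings Account — service 473 days ≥ 1 month (≈30 days) ✓; site Omaha ✗ (not Austin, Denver, or Spokane) → not eligible.
Supplemental Life Insurance — service 473 days ≥ 12 weeks (≈84 days) ✓; grade P1 < P4 ✗ → not eligible.
Volunteer Time Off — status part-time ✗ (requires seasonal) → not eligible.
Mental Health Benefit — status part-time ✓ (not excluded); service 473 days ≥ 2 months (≈60 days) ✓; age 29 ≥ 21 ✓ → eligible.
RSU Program — status part-time ✓ (not excluded); service 473 days < 24 months (≈720 days) ✗ → not eligible.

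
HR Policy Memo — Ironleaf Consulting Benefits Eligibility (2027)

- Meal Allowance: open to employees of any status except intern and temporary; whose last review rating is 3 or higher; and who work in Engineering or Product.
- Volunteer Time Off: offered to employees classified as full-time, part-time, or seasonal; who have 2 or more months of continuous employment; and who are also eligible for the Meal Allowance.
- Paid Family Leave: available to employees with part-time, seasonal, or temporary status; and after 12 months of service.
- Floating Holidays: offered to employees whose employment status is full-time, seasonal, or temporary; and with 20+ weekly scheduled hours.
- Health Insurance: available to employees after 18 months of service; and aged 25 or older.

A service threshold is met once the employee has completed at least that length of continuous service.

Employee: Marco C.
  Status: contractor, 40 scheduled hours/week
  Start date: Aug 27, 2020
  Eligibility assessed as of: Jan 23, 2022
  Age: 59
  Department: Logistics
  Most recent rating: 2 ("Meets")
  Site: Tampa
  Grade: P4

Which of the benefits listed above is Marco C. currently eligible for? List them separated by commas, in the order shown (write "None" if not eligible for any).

Service from Aug 27, 2020 to Jan 23, 2022: 514 days.
Meal Allowance — status contractor ✓ (not excluded); rating 2 < 3 ✗ → not eligible.
Volunteer Time Off — status contractor ✗ (requires full-time, part-time, or seasonal) → not eligible.
Paid Family Leave — status contractor ✗ (requires part-time, seasonal, or temporary) → not eligible.
Floating Holidays — status contractor ✗ (requires full-time, seasonal, or temporary) → not eligible.
Health Insurance — service 514 days < 18 months (≈540 days) ✗ → not eligible.

None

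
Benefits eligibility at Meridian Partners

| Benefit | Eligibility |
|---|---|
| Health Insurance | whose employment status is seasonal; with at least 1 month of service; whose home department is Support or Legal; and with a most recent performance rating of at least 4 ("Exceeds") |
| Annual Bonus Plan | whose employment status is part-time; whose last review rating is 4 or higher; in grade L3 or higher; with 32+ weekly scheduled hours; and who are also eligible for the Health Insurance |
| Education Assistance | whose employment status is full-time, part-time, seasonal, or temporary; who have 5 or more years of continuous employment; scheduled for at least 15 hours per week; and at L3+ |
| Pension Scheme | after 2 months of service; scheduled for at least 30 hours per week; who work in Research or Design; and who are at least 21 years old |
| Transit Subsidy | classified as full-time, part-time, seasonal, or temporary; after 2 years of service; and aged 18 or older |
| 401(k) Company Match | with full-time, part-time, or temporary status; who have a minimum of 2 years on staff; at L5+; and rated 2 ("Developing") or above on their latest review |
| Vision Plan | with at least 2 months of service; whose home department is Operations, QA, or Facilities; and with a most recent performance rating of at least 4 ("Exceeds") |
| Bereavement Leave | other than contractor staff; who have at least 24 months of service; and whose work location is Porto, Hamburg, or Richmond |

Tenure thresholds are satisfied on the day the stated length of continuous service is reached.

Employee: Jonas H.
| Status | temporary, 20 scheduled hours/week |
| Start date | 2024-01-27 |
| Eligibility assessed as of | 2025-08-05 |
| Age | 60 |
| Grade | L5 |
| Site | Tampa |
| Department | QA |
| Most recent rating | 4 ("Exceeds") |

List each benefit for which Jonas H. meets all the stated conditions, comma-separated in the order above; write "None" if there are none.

Service from 2024-01-27 to 2025-08-05: 556 days.
Health Insurance — status temporary ✗ (requires seasonal) → not eligible.
Annual Bonus Plan — status temporary ✗ (requires part-time) → not eligible.
Education Assistance — status temporary ✓; service 556 days < 5 years (≈1825 days) ✗ → not eligible.
Pension Scheme — service 556 days ≥ 2 months (≈60 days) ✓; 20 hrs/wk < 30 ✗ → not eligible.
Transit Subsidy — status temporary ✓; service 556 days < 2 years (≈730 days) ✗ → not eligible.
401(k) Company Match — status temporary ✓; service 556 days < 2 years (≈730 days) ✗ → not eligible.
Vision Plan — service 556 days ≥ 2 months (≈60 days) ✓; dept QA ✓; rating 4 ≥ 4 ✓ → eligible.
Bereavement Leave — status temporary ✓ (not excluded); service 556 days < 24 months (≈720 days) ✗ → not eligible.

Vision Plan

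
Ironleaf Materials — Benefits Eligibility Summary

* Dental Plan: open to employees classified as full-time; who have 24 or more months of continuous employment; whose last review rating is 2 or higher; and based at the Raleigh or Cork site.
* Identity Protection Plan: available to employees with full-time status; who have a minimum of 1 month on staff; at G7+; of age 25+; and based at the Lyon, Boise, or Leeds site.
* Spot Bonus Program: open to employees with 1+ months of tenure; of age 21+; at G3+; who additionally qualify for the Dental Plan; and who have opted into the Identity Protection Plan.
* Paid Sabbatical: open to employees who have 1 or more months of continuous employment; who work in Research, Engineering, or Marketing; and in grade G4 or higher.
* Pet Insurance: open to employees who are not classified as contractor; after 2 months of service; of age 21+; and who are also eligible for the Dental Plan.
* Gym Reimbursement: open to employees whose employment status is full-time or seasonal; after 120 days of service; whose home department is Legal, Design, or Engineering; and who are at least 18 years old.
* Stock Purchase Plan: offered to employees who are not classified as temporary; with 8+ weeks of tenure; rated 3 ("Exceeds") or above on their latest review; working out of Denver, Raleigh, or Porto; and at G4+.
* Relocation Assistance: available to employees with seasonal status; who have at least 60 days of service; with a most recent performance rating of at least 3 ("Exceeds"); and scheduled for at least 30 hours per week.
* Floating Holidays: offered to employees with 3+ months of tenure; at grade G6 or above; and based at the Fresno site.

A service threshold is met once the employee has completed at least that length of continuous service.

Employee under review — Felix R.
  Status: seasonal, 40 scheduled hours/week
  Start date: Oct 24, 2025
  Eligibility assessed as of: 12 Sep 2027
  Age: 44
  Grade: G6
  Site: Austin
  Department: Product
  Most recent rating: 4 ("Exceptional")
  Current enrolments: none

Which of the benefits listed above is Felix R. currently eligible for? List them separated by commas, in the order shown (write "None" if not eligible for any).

Service from Oct 24, 2025 to 12 Sep 2027: 688 days.
Dental Plan — status seasonal ✗ (requires full-time) → not eligible.
Identity Protection Plan — status seasonal ✗ (requires full-time) → not eligible.
Spot Bonus Program — service 688 days ≥ 1 month (≈30 days) ✓; age 44 ≥ 21 ✓; grade G6 ≥ G3 ✓; not eligible for Dental Plan ✗ → not eligible.
Paid Sabbatical — service 688 days ≥ 1 month (≈30 days) ✓; dept Product ✗ → not eligible.
Pet Insurance — status seasonal ✓ (not excluded); service 688 days ≥ 2 months (≈60 days) ✓; age 44 ≥ 21 ✓; not eligible for Dental Plan ✗ → not eligible.
Gym Reimbursement — status seasonal ✓; service 688 days ≥ 120 days ✓; dept Product ✗ → not eligible.
Stock Purchase Plan — status seasonal ✓ (not excluded); service 688 days ≥ 8 weeks (≈56 days) ✓; rating 4 ≥ 3 ✓; site Austin ✗ (not Denver, Raleigh, or Porto) → not eligible.
Relocation Assistance — status seasonal ✓; service 688 days ≥ 60 days ✓; rating 4 ≥ 3 ✓; 40 hrs/wk ≥ 30 ✓ → eligible.
Floating Holidays — service 688 days ≥ 3 months (≈90 days) ✓; grade G6 ≥ G6 ✓; site Austin ✗ (not Fresno) → not eligible.

Relocation Assistance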